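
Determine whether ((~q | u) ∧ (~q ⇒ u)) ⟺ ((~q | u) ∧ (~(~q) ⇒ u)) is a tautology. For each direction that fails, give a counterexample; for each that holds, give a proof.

(⇒) holds; (⇐) fails.

(⟹) Assume the antecedent. If u is true, (~q | u) ∧ (~(~q) ⇒ u) reduces to true regardless of the other variables. If u is false, the antecedent cannot hold. Either way (~q | u) ∧ (~(~q) ⇒ u) holds.

(⟸) This fails. Under u = F, q = F, the left side is false but the right side is true.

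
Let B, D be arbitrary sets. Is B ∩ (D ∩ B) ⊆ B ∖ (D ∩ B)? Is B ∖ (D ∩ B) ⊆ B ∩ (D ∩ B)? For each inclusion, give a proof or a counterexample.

(⟹) This inclusion fails. Take B = {1}, D = {1}; then 1 ∈ B ∩ (D ∩ B) but 1 ∉ B ∖ (D ∩ B).

(⟸) This inclusion fails. Take B = {1}, D = ∅; then 1 ∈ B ∖ (D ∩ B) but 1 ∉ B ∩ (D ∩ B).

Both inclusions fail.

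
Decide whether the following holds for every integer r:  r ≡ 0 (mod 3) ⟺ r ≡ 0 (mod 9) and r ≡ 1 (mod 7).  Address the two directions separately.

Forward direction. This fails: r = 0 gives 0 ≡ 0 (mod 3) but 0 ≡ 0 (mod 7), so the conjunction on the right does not hold.

Converse. If r ≡ 0 (mod 9) and r ≡ 1 (mod 7), then by the Chinese remainder theorem r ≡ 36 (mod 63). Since 36 ≡ 0 (mod 3) and 3 ∣ 63, we get r ≡ 0 (mod 3).

Not equivalent: only (⇐) holds.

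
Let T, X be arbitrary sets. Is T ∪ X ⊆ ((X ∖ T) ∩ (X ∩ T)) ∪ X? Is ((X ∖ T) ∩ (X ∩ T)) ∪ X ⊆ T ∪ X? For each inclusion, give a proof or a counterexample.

The sets are not equal: only the reverse inclusion holds.

(⟹) This inclusion fails. Take T = {1}, X = ∅; then 1 ∈ T ∪ X but 1 ∉ ((X ∖ T) ∩ (X ∩ T)) ∪ X.

(⟸) Let x ∈ ((X ∖ T) ∩ (X ∩ T)) ∪ X. Then either x ∈ X and x ∉ T; or x ∈ T ∩ X. In each case x ∈ T ∪ X, so ((X ∖ T) ∩ (X ∩ T)) ∪ X ⊆ T ∪ X.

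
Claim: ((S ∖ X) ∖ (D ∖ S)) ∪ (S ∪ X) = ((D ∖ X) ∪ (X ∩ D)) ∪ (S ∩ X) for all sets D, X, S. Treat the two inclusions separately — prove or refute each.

Both inclusions fail.

(⊆) This inclusion fails. Take D = ∅, X = {1}, S = ∅; then 1 ∈ ((S ∖ X) ∖ (D ∖ S)) ∪ (S ∪ X) but 1 ∉ ((D ∖ X) ∪ (X ∩ D)) ∪ (S ∩ X).

(⊇) This inclusion fails. Take D = {1}, X = ∅, S = ∅; then 1 ∈ ((D ∖ X) ∪ (X ∩ D)) ∪ (S ∩ X) but 1 ∉ ((S ∖ X) ∖ (D ∖ S)) ∪ (S ∪ X).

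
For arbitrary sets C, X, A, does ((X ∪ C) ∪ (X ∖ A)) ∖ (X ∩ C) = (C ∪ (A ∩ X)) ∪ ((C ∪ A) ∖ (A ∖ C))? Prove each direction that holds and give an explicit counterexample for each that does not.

(⊆) fails and (⊇) fails.

Forward inclusion. This inclusion fails. Take C = ∅, X = {1}, A = ∅; then 1 ∈ ((X ∪ C) ∪ (X ∖ A)) ∖ (X ∩ C) but 1 ∉ (C ∪ (A ∩ X)) ∪ ((C ∪ A) ∖ (A ∖ C)).

Reverse inclusion. This inclusion fails. Take C = {1}, X = {1}, A = ∅; then 1 ∈ (C ∪ (A ∩ X)) ∪ ((C ∪ A) ∖ (A ∖ C)) but 1 ∉ ((X ∪ C) ∪ (X ∖ A)) ∖ (X ∩ C).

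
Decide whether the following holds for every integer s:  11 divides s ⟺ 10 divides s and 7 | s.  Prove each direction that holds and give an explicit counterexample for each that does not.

Neither direction holds.

(→) This fails: take s = 11. Certainly 11 ∣ 11, but 10 ∤ 11.

(←) This fails: take s = 70. Both 10 ∣ 70 and 7 ∣ 70, yet 70 is not a multiple of 11 (since 70 = 6·11 + 4), so 11 ∤ 70.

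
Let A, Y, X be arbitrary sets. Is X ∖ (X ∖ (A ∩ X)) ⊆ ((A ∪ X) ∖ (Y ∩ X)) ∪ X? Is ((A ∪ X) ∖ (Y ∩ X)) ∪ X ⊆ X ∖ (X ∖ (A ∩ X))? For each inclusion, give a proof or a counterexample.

Only the forward inclusion holds.

Forward inclusion. Let x ∈ X ∖ (X ∖ (A ∩ X)). Then either x ∈ A ∩ X and x ∉ Y; or x ∈ A ∩ Y ∩ X. In each case x ∈ ((A ∪ X) ∖ (Y ∩ X)) ∪ X, so X ∖ (X ∖ (A ∩ X)) ⊆ ((A ∪ X) ∖ (Y ∩ X)) ∪ X.

Reverse inclusion. This inclusion fails. Take A = {1}, Y = ∅, X = ∅; then 1 ∈ ((A ∪ X) ∖ (Y ∩ X)) ∪ X but 1 ∉ X ∖ (X ∖ (A ∩ X)).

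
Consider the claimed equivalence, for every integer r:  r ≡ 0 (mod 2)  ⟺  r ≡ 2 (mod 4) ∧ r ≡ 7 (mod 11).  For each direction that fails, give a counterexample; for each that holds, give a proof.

The forward direction fails; the converse holds.

(→) This fails: r = 0 gives 0 ≡ 0 (mod 2) but 0 ≡ 0 (mod 4), so the conjunction on the right does not hold.

(←) Conversely, if r ≡ 2 (mod 4) and r ≡ 7 (mod 11), then by the Chinese remainder theorem r ≡ 18 (mod 44). Since 18 ≡ 0 (mod 2) and 2 ∣ 44, we get r ≡ 0 (mod 2).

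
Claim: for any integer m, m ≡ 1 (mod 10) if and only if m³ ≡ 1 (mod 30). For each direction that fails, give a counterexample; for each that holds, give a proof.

(⟹) This fails: take m = 11. Then 11 ≡ 1 (mod 10), but 11³ = 1331 ≡ 11 (mod 30), not 1.

(⟸) Conversely, the residues r modulo 30 with r³ ≡ 1 (mod 30) are exactly {1}, and each is ≡ 1 (mod 10).

Only the reverse direction holds.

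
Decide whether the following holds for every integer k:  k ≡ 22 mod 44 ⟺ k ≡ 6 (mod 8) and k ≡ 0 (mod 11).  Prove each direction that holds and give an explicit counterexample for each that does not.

Only the reverse direction holds.

Forward direction. This fails: k = 66 gives 66 ≡ 22 (mod 44) but 66 ≡ 2 (mod 8), so the conjunction on the right does not hold.

Converse. If k ≡ 6 (mod 8) and k ≡ 0 (mod 11), then by the Chinese remainder theorem k ≡ 22 (mod 88). Since 22 ≡ 22 (mod 44) and 44 ∣ 88, we get k ≡ 22 (mod 44).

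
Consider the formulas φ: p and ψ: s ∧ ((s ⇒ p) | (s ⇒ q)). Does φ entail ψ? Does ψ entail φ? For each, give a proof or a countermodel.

Both directions fail.

(⇒) This fails. Under s = F, q = F, p = T, the left side is true but the right side is false.

(⇐) This fails. Under s = T, q = T, p = F, the left side is false but the right side is true.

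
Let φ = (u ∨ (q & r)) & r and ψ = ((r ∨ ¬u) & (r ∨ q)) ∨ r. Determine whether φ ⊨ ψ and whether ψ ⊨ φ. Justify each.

(→) Assume the antecedent. If q is true, the antecedent forces (q = T, r = T, u = F) or (q = T, r = T, u = T), and ((r ∨ ¬u) & (r ∨ q)) ∨ r holds there. If q is false, the antecedent forces (q = F, r = T, u = T), and ((r ∨ ¬u) & (r ∨ q)) ∨ r holds there. Either way ((r ∨ ¬u) & (r ∨ q)) ∨ r holds.

(←) This fails. Under q = T, r = F, u = F, the left side is false but the right side is true.

The forward direction holds; the converse fails.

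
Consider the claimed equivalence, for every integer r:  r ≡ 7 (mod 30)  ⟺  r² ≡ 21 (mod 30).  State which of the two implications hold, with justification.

(⟹) This fails: take r = 7. Then 7 ≡ 7 (mod 30), but 7² = 49 ≡ 19 (mod 30), not 21.

(⟸) This fails: take r = 9. Then 9² = 81 ≡ 21 (mod 30), yet 9 ≡ 9 (mod 30), not 7.

(⇒) fails and (⇐) fails.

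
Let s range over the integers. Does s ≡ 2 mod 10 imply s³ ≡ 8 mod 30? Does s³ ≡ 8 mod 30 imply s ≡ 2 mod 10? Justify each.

(⇒) This fails: take s = 12. Then 12 ≡ 2 (mod 10), but 12³ = 1728 ≡ 18 (mod 30), not 8.

(⇐) Conversely, the residues r modulo 30 with r³ ≡ 8 (mod 30) are exactly {2}, and each is ≡ 2 (mod 10).

(⇒) fails; (⇐) holds.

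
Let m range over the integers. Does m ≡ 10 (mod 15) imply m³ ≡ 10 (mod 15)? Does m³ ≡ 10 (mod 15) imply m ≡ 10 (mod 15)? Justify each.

(←) Suppose m³ ≡ 10 (mod 15). The only residue r in {0, …, 14} with r³ ≡ 10 (mod 15) is r = 10, so m ≡ 10 (mod 15).

(→) Suppose m ≡ 10 (mod 15). Write m = 15j + 10. Then (15j + 10)³ = 3375j³ + 6750j² + 4500j + 1000 = 15(225j³ + 450j² + 300j + 66) + 10, so m³ ≡ 10 (mod 15).

Both directions hold; the statement is true.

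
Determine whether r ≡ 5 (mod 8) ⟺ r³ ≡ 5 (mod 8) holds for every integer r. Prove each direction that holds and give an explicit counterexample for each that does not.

(→) Suppose r ≡ 5 (mod 8). Write r = 8j + 5. Then (8j + 5)³ = 512j³ + 960j² + 600j + 125 = 8(64j³ + 120j² + 75j + 15) + 5, so r³ ≡ 5 (mod 8).

(←) For the converse, argue contrapositively. If r ≢ 5 (mod 8), then r is congruent to one of 0, 1, 2, 3, 4, 6, 7 modulo 8, and these give r³ ≡ 0, 1, 0, 3, 0, 0, 7 respectively — never 5.

Both directions hold.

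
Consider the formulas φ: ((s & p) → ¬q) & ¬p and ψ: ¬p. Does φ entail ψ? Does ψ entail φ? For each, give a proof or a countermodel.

Both directions hold; the statement is true.

(→) Assume the antecedent. If p is true, the antecedent cannot hold. If p is false, ¬p reduces to true regardless of the other variables. Either way ¬p holds.

(←) Assume the antecedent. If p is true, the antecedent cannot hold. If p is false, ((s & p) → ¬q) & ¬p reduces to true regardless of the other variables. Either way ((s & p) → ¬q) & ¬p holds.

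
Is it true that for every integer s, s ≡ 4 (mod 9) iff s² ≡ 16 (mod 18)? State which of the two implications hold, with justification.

(⇒) This fails: take s = 13. Then 13 ≡ 4 (mod 9), but 13² = 169 ≡ 7 (mod 18), not 16.

(⇐) This fails: take s = 14. Then 14² = 196 ≡ 16 (mod 18), yet 14 ≡ 5 (mod 9), not 4.

(⇒) fails and (⇐) fails.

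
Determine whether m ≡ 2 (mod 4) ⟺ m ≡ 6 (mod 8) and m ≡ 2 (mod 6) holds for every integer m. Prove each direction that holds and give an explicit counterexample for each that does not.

Forward direction. This fails: m = 2 gives 2 ≡ 2 (mod 4) but 2 ≡ 2 (mod 8), so the conjunction on the right does not hold.

Converse. If m ≡ 6 (mod 8) and m ≡ 2 (mod 6), then by the Chinese remainder theorem m ≡ 14 (mod 24). Since 14 ≡ 2 (mod 4) and 4 ∣ 24, we get m ≡ 2 (mod 4).

Not equivalent: only (⇐) holds.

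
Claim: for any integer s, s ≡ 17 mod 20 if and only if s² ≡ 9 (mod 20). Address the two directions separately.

(⇒) Suppose s ≡ 17 mod 20. Write s = 20j + 17. Then (20j + 17)² = 400j² + 680j + 289 = 20(20j² + 34j + 14) + 9, so s² ≡ 9 (mod 20).

(⇐) This fails: take s = 3. Then 3² = 9 ≡ 9 (mod 20), yet 3 ≡ 3 (mod 20), not 17.

Only the forward direction holds.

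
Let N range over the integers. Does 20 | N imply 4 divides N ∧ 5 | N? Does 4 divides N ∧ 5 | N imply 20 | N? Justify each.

(←) Suppose 4 ∣ N and 5 ∣ N. Any common multiple of 4 and 5 is a multiple of their lcm; here gcd(4, 5) = 1, so lcm(4, 5) = 4·5 = 20, so 20 ∣ N.

(→) If 20 ∣ N, write N = 20q. Since 20 = 5·4, N = 4·(5q), so 4 ∣ N; and since 20 = 4·5, N = 5·(4q), so 5 ∣ N.

Equivalent; both directions hold.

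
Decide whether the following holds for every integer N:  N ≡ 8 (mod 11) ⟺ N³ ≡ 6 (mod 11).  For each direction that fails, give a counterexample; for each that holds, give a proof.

(→) Suppose N ≡ 8 (mod 11). Write N = 11j + 8. Then (11j + 8)³ = 1331j³ + 2904j² + 2112j + 512 = 11(121j³ + 264j² + 192j + 46) + 6, so N³ ≡ 6 (mod 11).

(←) Conversely, suppose N³ ≡ 6 (mod 11). The only residue r in {0, …, 10} with r³ ≡ 6 (mod 11) is r = 8, so N ≡ 8 (mod 11).

Equivalent; both directions hold.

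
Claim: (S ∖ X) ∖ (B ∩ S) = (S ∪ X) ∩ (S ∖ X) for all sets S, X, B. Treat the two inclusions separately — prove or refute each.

The sets are not equal: only the forward inclusion holds.

Forward inclusion. Let x ∈ (S ∖ X) ∖ (B ∩ S). Then x ∈ S and x ∉ X, B, from which x ∈ (S ∪ X) ∩ (S ∖ X).

Reverse inclusion. This inclusion fails. Take S = {1}, X = ∅, B = {1}; then 1 ∈ (S ∪ X) ∩ (S ∖ X) but 1 ∉ (S ∖ X) ∖ (B ∩ S).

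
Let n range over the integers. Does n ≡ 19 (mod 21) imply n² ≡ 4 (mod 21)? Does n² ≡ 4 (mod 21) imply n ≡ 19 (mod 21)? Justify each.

Not equivalent: only (⇒) holds.

(⟹) Suppose n ≡ 19 (mod 21). Write n = 21j + 19. Then (21j + 19)² = 441j² + 798j + 361 = 21(21j² + 38j + 17) + 4, so n² ≡ 4 (mod 21).

(⟸) This fails: take n = 2. Then 2² = 4 ≡ 4 (mod 21), yet 2 ≡ 2 (mod 21), not 19.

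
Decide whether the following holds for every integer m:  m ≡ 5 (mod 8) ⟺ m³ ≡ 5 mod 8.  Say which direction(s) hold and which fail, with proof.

(→) Suppose m ≡ 5 (mod 8). Write m = 8j + 5. Then (8j + 5)³ = 512j³ + 960j² + 600j + 125 = 8(64j³ + 120j² + 75j + 15) + 5, so m³ ≡ 5 (mod 8).

(←) For the converse, argue contrapositively. If m ≢ 5 (mod 8), then m is congruent to one of 0, 1, 2, 3, 4, 6, 7 modulo 8, and these give m³ ≡ 0, 1, 0, 3, 0, 0, 7 respectively — never 5.

The biconditional holds.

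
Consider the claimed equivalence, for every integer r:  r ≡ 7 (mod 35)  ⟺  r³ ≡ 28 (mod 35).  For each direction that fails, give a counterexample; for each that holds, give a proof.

(⟹) Suppose r ≡ 7 (mod 35). Write r = 35j + 7. Then (35j + 7)³ = 42875j³ + 25725j² + 5145j + 343 = 35(1225j³ + 735j² + 147j + 9) + 28, so r³ ≡ 28 (mod 35).

(⟸) Conversely, suppose r³ ≡ 28 (mod 35). The only residue r in {0, …, 34} with r³ ≡ 28 (mod 35) is r = 7, so r ≡ 7 (mod 35).

Equivalent; both directions hold.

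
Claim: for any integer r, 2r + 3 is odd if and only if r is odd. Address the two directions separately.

(⇒) fails; (⇐) holds.

Forward direction. This fails: take r = 6. Then 2r + 3 = 15, which is odd, yet r = 6 is even, not odd.

Converse. Suppose r is odd. Since 2 is even, 2r is even for every r, so 2r + 3 has the same parity as 3, which is odd. Hence 2r + 3 is odd.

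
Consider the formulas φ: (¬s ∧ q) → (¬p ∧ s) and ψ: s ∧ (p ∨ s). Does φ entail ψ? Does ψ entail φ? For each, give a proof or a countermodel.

[⇒] This fails. Under q = F, s = F, p = F, the left side is true but the right side is false.

[⇐] Assume the antecedent. If q is true, the antecedent forces (q = T, s = T, p = F) or (q = T, s = T, p = T), and (¬s ∧ q) → (¬p ∧ s) holds there. If q is false, (¬s ∧ q) → (¬p ∧ s) reduces to true regardless of the other variables. Either way (¬s ∧ q) → (¬p ∧ s) holds.

Only the converse holds.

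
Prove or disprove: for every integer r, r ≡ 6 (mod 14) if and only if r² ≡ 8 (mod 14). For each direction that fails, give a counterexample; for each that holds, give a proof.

(⟸) This fails: take r = 8. Then 8² = 64 ≡ 8 (mod 14), yet 8 ≡ 8 (mod 14), not 6.

(⟹) Suppose r ≡ 6 (mod 14). Write r = 14j + 6. Then (14j + 6)² = 196j² + 168j + 36 = 14(14j² + 12j + 2) + 8, so r² ≡ 8 (mod 14).

Only the forward implication holds.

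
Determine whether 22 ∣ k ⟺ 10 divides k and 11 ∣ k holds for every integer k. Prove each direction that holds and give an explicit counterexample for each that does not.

Not equivalent: only (⇐) holds.

(⇐) Suppose 10 ∣ k and 11 ∣ k. Any common multiple of 10 and 11 is a multiple of their lcm; here gcd(10, 11) = 1, so lcm(10, 11) = 10·11 = 110, so 110 ∣ k. Since 22 ∣ 110, it follows that 22 ∣ k.

(⇒) This fails: take k = 22. Certainly 22 ∣ 22, but 10 ∤ 22.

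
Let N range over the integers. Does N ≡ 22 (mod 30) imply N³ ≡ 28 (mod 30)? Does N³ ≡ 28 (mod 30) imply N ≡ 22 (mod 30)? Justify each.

Converse. Suppose N³ ≡ 28 (mod 30). The only residue r in {0, …, 29} with r³ ≡ 28 (mod 30) is r = 22, so N ≡ 22 (mod 30).

Forward direction. Suppose N ≡ 22 (mod 30). Write N = 30j + 22. Then (30j + 22)³ = 27000j³ + 59400j² + 43560j + 10648 = 30(900j³ + 1980j² + 1452j + 354) + 28, so N³ ≡ 28 (mod 30).

The biconditional holds.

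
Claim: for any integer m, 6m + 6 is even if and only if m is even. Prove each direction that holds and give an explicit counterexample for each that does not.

Not equivalent: only (⇐) holds.

(⟹) This fails: take m = 5. Then 6m + 6 = 36, which is even, yet m = 5 is odd, not even.

(⟸) Suppose m is even. Since 6 is even, 6m is even for every m, so 6m + 6 has the same parity as 6, which is even. Hence 6m + 6 is even.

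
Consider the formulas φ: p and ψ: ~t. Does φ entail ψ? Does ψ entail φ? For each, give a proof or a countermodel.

Both directions fail.

(→) This fails. Under t = T, p = T, the left side is true but the right side is false.

(←) This fails. Under t = F, p = F, the left side is false but the right side is true.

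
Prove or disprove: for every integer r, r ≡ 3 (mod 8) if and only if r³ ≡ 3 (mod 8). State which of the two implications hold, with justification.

(⟹) Suppose r ≡ 3 (mod 8). Write r = 8j + 3. Then (8j + 3)³ = 512j³ + 576j² + 216j + 27 = 8(64j³ + 72j² + 27j + 3) + 3, so r³ ≡ 3 (mod 8).

(⟸) Conversely, suppose r³ ≡ 3 (mod 8). The only residue r in {0, …, 7} with r³ ≡ 3 (mod 8) is r = 3, so r ≡ 3 (mod 8).

Both directions hold.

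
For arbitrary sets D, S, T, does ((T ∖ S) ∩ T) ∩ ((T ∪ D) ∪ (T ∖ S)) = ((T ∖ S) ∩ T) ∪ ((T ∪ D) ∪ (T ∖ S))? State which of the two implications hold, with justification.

(⟹) Let x ∈ ((T ∖ S) ∩ T) ∩ ((T ∪ D) ∪ (T ∖ S)). Then either x ∈ T and x ∉ D, S; or x ∈ D ∩ T and x ∉ S. In each case x ∈ ((T ∖ S) ∩ T) ∪ ((T ∪ D) ∪ (T ∖ S)), so ((T ∖ S) ∩ T) ∩ ((T ∪ D) ∪ (T ∖ S)) ⊆ ((T ∖ S) ∩ T) ∪ ((T ∪ D) ∪ (T ∖ S)).

(⟸) This inclusion fails. Take D = {1}, S = ∅, T = ∅; then 1 ∈ ((T ∖ S) ∩ T) ∪ ((T ∪ D) ∪ (T ∖ S)) but 1 ∉ ((T ∖ S) ∩ T) ∩ ((T ∪ D) ∪ (T ∖ S)).

The sets are not equal: only the forward inclusion holds.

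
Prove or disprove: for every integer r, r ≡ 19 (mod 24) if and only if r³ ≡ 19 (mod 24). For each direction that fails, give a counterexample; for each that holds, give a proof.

Equivalent; both directions hold.

(→) Suppose r ≡ 19 (mod 24). Write r = 24j + 19. Then (24j + 19)³ = 13824j³ + 32832j² + 25992j + 6859 = 24(576j³ + 1368j² + 1083j + 285) + 19, so r³ ≡ 19 (mod 24).

(←) Conversely, suppose r³ ≡ 19 (mod 24). The only residue r in {0, …, 23} with r³ ≡ 19 (mod 24) is r = 19, so r ≡ 19 (mod 24).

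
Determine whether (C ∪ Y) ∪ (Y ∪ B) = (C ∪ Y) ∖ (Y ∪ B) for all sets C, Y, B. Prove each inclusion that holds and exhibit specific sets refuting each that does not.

(⊆) This inclusion fails. Take C = ∅, Y = {1}, B = ∅; then 1 ∈ (C ∪ Y) ∪ (Y ∪ B) but 1 ∉ (C ∪ Y) ∖ (Y ∪ B).

(⊇) Let x ∈ (C ∪ Y) ∖ (Y ∪ B). Then x ∈ C and x ∉ Y, B, from which x ∈ (C ∪ Y) ∪ (Y ∪ B).

Only the reverse inclusion holds.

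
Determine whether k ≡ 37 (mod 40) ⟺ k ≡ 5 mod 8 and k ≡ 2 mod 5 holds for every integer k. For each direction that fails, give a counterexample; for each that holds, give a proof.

(→) Suppose k ≡ 37 (mod 40); write k = 40j + 37. Since 8 ∣ 40, reducing mod 8 gives k ≡ 37 ≡ 5 (mod 8); since 5 ∣ 40, reducing mod 5 gives k ≡ 37 ≡ 2 (mod 5).

(←) Conversely, if k ≡ 5 (mod 8) and k ≡ 2 (mod 5), then by the Chinese remainder theorem k ≡ 37 (mod 40). This is exactly k ≡ 37 (mod 40).

Both implications hold.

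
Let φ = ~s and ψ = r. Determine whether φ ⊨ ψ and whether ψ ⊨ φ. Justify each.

Forward direction. This fails. Under r = F, s = F, the left side is true but the right side is false.

Converse. This fails. Under r = T, s = T, the left side is false but the right side is true.

Neither direction holds.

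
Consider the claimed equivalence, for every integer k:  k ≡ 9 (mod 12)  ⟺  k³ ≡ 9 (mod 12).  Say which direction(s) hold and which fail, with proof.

The biconditional holds.

[⇐] Suppose k³ ≡ 9 (mod 12). The only residue r in {0, …, 11} with r³ ≡ 9 (mod 12) is r = 9, so k ≡ 9 (mod 12).

[⇒] Suppose k ≡ 9 (mod 12). Write k = 12j + 9. Then (12j + 9)³ = 1728j³ + 3888j² + 2916j + 729 = 12(144j³ + 324j² + 243j + 60) + 9, so k³ ≡ 9 (mod 12).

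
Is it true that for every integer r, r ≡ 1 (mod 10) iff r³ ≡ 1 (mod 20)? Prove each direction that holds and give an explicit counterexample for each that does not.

[⇒] This fails: take r = 11. Then 11 ≡ 1 (mod 10), but 11³ = 1331 ≡ 11 (mod 20), not 1.

[⇐] Conversely, the residues r modulo 20 with r³ ≡ 1 (mod 20) are exactly {1}, and each is ≡ 1 (mod 10).

Only the reverse direction holds.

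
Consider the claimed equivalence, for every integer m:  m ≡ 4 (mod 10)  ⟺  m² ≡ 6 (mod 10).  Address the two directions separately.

Not equivalent: only (⇒) holds.

(←) This fails: take m = 6. Then 6² = 36 ≡ 6 (mod 10), yet 6 ≡ 6 (mod 10), not 4.

(→) Suppose m ≡ 4 (mod 10). Write m = 10j + 4. Then (10j + 4)² = 100j² + 80j + 16 = 10(10j² + 8j + 1) + 6, so m² ≡ 6 (mod 10).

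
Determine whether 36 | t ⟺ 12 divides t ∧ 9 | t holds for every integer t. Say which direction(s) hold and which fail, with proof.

Both directions hold.

(→) If 36 ∣ t, write t = 36q. Since 36 = 3·12, t = 12·(3q), so 12 ∣ t; and since 36 = 4·9, t = 9·(4q), so 9 ∣ t.

(←) Suppose 12 ∣ t and 9 ∣ t. Any common multiple of 12 and 9 is a multiple of their lcm; here lcm(12, 9) = 12·9/gcd(12, 9) = 108/3 = 36, so 36 ∣ t.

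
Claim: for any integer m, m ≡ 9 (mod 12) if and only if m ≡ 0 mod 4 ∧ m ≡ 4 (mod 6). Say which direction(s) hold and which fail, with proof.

[⇒] This fails: m = 9 gives 9 ≡ 9 (mod 12) but 9 ≡ 1 (mod 4), so the conjunction on the right does not hold.

[⇐] This fails: m = 4 satisfies both congruences on the right (4 ≡ 0 mod 4 and 4 ≡ 4 mod 6) yet 4 ≡ 4 (mod 12), not 9.

Neither implication holds.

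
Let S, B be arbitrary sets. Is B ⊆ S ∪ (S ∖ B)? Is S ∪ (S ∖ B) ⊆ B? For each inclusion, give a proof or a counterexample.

Both inclusions fail.

(⊆) This inclusion fails. Take S = ∅, B = {1}; then 1 ∈ B but 1 ∉ S ∪ (S ∖ B).

(⊇) This inclusion fails. Take S = {1}, B = ∅; then 1 ∈ S ∪ (S ∖ B) but 1 ∉ B.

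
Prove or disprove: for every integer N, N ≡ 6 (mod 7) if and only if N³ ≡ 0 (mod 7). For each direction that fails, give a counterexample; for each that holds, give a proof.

[⇒] This fails: take N = 6. Then 6 ≡ 6 (mod 7), but 6³ = 216 ≡ 6 (mod 7), not 0.

[⇐] This fails: take N = 0. Then 0³ = 0 ≡ 0 (mod 7), yet 0 ≡ 0 (mod 7), not 6.

Neither direction holds.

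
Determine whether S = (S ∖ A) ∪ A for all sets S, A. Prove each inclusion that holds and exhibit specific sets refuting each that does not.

The sets are not equal: only the forward inclusion holds.

Forward inclusion. Let x ∈ S. Then either x ∈ S and x ∉ A; or x ∈ S ∩ A. In each case x ∈ (S ∖ A) ∪ A, so S ⊆ (S ∖ A) ∪ A.

Reverse inclusion. This inclusion fails. Take S = ∅, A = {1}; then 1 ∈ (S ∖ A) ∪ A but 1 ∉ S.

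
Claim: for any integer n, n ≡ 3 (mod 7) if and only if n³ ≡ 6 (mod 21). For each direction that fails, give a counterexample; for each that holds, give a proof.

Forward direction. This fails: take n = 10. Then 10 ≡ 3 (mod 7), but 10³ = 1000 ≡ 13 (mod 21), not 6.

Converse. This fails: take n = 6. Then 6³ = 216 ≡ 6 (mod 21), yet 6 ≡ 6 (mod 7), not 3.

Neither direction holds.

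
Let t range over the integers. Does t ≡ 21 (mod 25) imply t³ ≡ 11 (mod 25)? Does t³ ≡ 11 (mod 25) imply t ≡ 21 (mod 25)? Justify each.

Both directions hold.

(→) Suppose t ≡ 21 (mod 25). Write t = 25j + 21. Then (25j + 21)³ = 15625j³ + 39375j² + 33075j + 9261 = 25(625j³ + 1575j² + 1323j + 370) + 11, so t³ ≡ 11 (mod 25).

(←) Conversely, suppose t³ ≡ 11 (mod 25). The only residue r in {0, …, 24} with r³ ≡ 11 (mod 25) is r = 21, so t ≡ 21 (mod 25).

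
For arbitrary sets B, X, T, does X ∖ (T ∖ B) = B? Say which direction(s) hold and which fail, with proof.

(⊆) fails and (⊇) fails.

Forward inclusion. This inclusion fails. Take B = ∅, X = {1}, T = ∅; then 1 ∈ X ∖ (T ∖ B) but 1 ∉ B.

Reverse inclusion. This inclusion fails. Take B = {1}, X = ∅, T = ∅; then 1 ∈ B but 1 ∉ X ∖ (T ∖ B).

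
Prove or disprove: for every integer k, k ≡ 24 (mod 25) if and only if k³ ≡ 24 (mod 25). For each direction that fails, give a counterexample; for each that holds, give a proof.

Equivalent; both directions hold.

(⇒) Suppose k ≡ 24 (mod 25). Write k = 25j + 24. Then (25j + 24)³ = 15625j³ + 45000j² + 43200j + 13824 = 25(625j³ + 1800j² + 1728j + 552) + 24, so k³ ≡ 24 (mod 25).

(⇐) Conversely, suppose k³ ≡ 24 (mod 25). The only residue r in {0, …, 24} with r³ ≡ 24 (mod 25) is r = 24, so k ≡ 24 (mod 25).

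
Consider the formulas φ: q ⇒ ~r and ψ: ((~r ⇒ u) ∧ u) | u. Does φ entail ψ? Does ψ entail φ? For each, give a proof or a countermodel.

Neither direction holds.

[⇒] This fails. Under r = F, q = F, u = F, the left side is true but the right side is false.

[⇐] This fails. Under r = T, q = T, u = T, the left side is false but the right side is true.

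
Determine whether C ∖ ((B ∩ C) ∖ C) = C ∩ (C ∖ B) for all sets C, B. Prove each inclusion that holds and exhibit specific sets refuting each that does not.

(⊆) This inclusion fails. Take C = {1}, B = {1}; then 1 ∈ C ∖ ((B ∩ C) ∖ C) but 1 ∉ C ∩ (C ∖ B).

(⊇) Let x ∈ C ∩ (C ∖ B). Then x ∈ C and x ∉ B, from which x ∈ C ∖ ((B ∩ C) ∖ C).

(⊆) fails; (⊇) holds.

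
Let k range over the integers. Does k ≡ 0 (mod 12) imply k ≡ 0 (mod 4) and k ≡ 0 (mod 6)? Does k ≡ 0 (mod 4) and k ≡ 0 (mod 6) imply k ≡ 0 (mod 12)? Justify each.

(←) If k ≡ 0 (mod 4) and k ≡ 0 (mod 6), then by the Chinese remainder theorem k ≡ 0 (mod 12). This is exactly k ≡ 0 (mod 12).

(→) Suppose k ≡ 0 (mod 12); write k = 12j + 0. Since 4 ∣ 12, reducing mod 4 gives k ≡ 0 (mod 4); since 6 ∣ 12, reducing mod 6 gives k ≡ 0 (mod 6).

Both directions hold.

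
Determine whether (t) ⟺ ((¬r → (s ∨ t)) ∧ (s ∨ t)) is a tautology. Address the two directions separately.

The forward direction holds; the converse fails.

[⇒] Assume the antecedent. If r is true, the antecedent forces (r = T, t = T, s = F) or (r = T, t = T, s = T), and (¬r → (s ∨ t)) ∧ (s ∨ t) holds there. If r is false, the antecedent forces (r = F, t = T, s = F) or (r = F, t = T, s = T), and (¬r → (s ∨ t)) ∧ (s ∨ t) holds there. Either way (¬r → (s ∨ t)) ∧ (s ∨ t) holds.

[⇐] This fails. Under r = F, t = F, s = T, the left side is false but the right side is true.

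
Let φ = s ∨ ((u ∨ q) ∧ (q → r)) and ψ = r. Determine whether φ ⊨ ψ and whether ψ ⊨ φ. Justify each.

[⇒] This fails. Under q = F, r = F, u = T, s = F, the left side is true but the right side is false.

[⇐] This fails. Under q = F, r = T, u = F, s = F, the left side is false but the right side is true.

Both directions fail.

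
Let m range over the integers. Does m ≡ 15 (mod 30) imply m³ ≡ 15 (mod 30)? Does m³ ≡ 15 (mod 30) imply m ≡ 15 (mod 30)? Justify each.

(⟹) Suppose m ≡ 15 (mod 30). Write m = 30j + 15. Then (30j + 15)³ = 27000j³ + 40500j² + 20250j + 3375 = 30(900j³ + 1350j² + 675j + 112) + 15, so m³ ≡ 15 (mod 30).

(⟸) Conversely, suppose m³ ≡ 15 (mod 30). The only residue r in {0, …, 29} with r³ ≡ 15 (mod 30) is r = 15, so m ≡ 15 (mod 30).

The biconditional holds.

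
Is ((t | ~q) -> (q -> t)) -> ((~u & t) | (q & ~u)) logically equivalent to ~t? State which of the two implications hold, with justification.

[⇒] This fails. Under q = F, u = F, t = T, the left side is true but the right side is false.

[⇐] This fails. Under q = F, u = F, t = F, the left side is false but the right side is true.

Both directions fail.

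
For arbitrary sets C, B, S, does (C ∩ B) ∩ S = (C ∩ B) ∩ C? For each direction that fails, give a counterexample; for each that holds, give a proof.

The sets are not equal: only the forward inclusion holds.

(⊆) Let x ∈ (C ∩ B) ∩ S. Then x ∈ C ∩ B ∩ S, from which x ∈ (C ∩ B) ∩ C.

(⊇) This inclusion fails. Take C = {1}, B = {1}, S = ∅; then 1 ∈ (C ∩ B) ∩ C but 1 ∉ (C ∩ B) ∩ S.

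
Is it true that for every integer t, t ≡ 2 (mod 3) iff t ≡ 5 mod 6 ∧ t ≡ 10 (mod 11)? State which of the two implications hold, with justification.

The forward direction fails; the converse holds.

[⇒] This fails: t = 2 gives 2 ≡ 2 (mod 3) but 2 ≡ 2 (mod 6), so the conjunction on the right does not hold.

[⇐] Conversely, if t ≡ 5 (mod 6) and t ≡ 10 (mod 11), then by the Chinese remainder theorem t ≡ 65 (mod 66). Since 65 ≡ 2 (mod 3) and 3 ∣ 66, we get t ≡ 2 (mod 3).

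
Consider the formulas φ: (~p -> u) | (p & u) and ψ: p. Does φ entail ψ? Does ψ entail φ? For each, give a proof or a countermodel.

(⇒) fails; (⇐) holds.

[⇒] This fails. Under p = F, u = T, the left side is true but the right side is false.

[⇐] Assume the antecedent. If p is true, (~p -> u) | (p & u) reduces to true regardless of the other variables. If p is false, the antecedent cannot hold. Either way (~p -> u) | (p & u) holds.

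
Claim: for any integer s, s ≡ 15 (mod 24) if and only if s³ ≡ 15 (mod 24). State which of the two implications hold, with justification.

Both directions hold.

(⇒) Suppose s ≡ 15 (mod 24). Write s = 24j + 15. Then (24j + 15)³ = 13824j³ + 25920j² + 16200j + 3375 = 24(576j³ + 1080j² + 675j + 140) + 15, so s³ ≡ 15 (mod 24).

(⇐) Conversely, suppose s³ ≡ 15 (mod 24). The only residue r in {0, …, 23} with r³ ≡ 15 (mod 24) is r = 15, so s ≡ 15 (mod 24).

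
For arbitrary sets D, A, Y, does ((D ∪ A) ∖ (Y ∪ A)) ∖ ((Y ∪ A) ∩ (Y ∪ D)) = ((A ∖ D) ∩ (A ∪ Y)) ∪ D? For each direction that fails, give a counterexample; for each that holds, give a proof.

The sets are not equal: only the forward inclusion holds.

(⟹) Let x ∈ ((D ∪ A) ∖ (Y ∪ A)) ∖ ((Y ∪ A) ∩ (Y ∪ D)). Then x ∈ D and x ∉ A, Y, from which x ∈ ((A ∖ D) ∩ (A ∪ Y)) ∪ D.

(⟸) This inclusion fails. Take D = ∅, A = {1}, Y = ∅; then 1 ∈ ((A ∖ D) ∩ (A ∪ Y)) ∪ D but 1 ∉ ((D ∪ A) ∖ (Y ∪ A)) ∖ ((Y ∪ A) ∩ (Y ∪ D)).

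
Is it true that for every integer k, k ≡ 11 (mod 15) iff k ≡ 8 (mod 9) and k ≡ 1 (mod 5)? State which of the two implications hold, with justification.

[⇒] This fails: k = 41 gives 41 ≡ 11 (mod 15) but 41 ≡ 5 (mod 9), so the conjunction on the right does not hold.

[⇐] Conversely, if k ≡ 8 (mod 9) and k ≡ 1 (mod 5), then by the Chinese remainder theorem k ≡ 26 (mod 45). Since 26 ≡ 11 (mod 15) and 15 ∣ 45, we get k ≡ 11 (mod 15).

Only the converse holds.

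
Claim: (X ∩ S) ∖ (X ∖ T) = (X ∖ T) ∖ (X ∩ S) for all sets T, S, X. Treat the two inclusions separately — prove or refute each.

(⊆) This inclusion fails. Take T = {1}, S = {1}, X = {1}; then 1 ∈ (X ∩ S) ∖ (X ∖ T) but 1 ∉ (X ∖ T) ∖ (X ∩ S).

(⊇) This inclusion fails. Take T = ∅, S = ∅, X = {1}; then 1 ∈ (X ∖ T) ∖ (X ∩ S) but 1 ∉ (X ∩ S) ∖ (X ∖ T).

Both inclusions fail.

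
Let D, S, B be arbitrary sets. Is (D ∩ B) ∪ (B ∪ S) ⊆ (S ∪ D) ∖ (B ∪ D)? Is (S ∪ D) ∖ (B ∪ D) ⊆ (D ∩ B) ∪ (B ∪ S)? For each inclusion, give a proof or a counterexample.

(⊆) fails; (⊇) holds.

(⊆) This inclusion fails. Take D = {1}, S = {1}, B = ∅; then 1 ∈ (D ∩ B) ∪ (B ∪ S) but 1 ∉ (S ∪ D) ∖ (B ∪ D).

(⊇) Let x ∈ (S ∪ D) ∖ (B ∪ D). Then x ∈ S and x ∉ D, B, from which x ∈ (D ∩ B) ∪ (B ∪ S).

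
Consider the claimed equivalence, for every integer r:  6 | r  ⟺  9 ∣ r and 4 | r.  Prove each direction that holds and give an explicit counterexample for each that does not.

Only the reverse direction holds.

(⟸) Suppose 9 ∣ r and 4 ∣ r. Any common multiple of 9 and 4 is a multiple of their lcm; here gcd(9, 4) = 1, so lcm(9, 4) = 9·4 = 36, so 36 ∣ r. Since 6 ∣ 36, it follows that 6 ∣ r.

(⟹) This fails: take r = 6. Certainly 6 ∣ 6, but 9 ∤ 6.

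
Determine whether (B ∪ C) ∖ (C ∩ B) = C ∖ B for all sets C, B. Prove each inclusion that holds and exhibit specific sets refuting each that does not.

(⊇) Let x ∈ C ∖ B. Then x ∈ C and x ∉ B, from which x ∈ (B ∪ C) ∖ (C ∩ B).

(⊆) This inclusion fails. Take C = ∅, B = {1}; then 1 ∈ (B ∪ C) ∖ (C ∩ B) but 1 ∉ C ∖ B.

(⊆) fails; (⊇) holds.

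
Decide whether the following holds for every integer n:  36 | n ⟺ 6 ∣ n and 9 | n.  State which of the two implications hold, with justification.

Not equivalent: only (⇒) holds.

Converse. This fails: take n = 18. Both 6 ∣ 18 and 9 ∣ 18, yet 18 is not a multiple of 36 (since 18 = 0·36 + 18), so 36 ∤ 18.

Forward direction. If 36 ∣ n, write n = 36q. Since 36 = 6·6, n = 6·(6q), so 6 ∣ n; and since 36 = 4·9, n = 9·(4q), so 9 ∣ n.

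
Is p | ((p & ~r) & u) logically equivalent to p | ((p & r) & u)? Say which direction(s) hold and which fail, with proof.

(→) Assume the antecedent. If r is true, the antecedent forces (r = T, u = F, p = T) or (r = T, u = T, p = T), and p | ((p & r) & u) holds there. If r is false, the antecedent forces (r = F, u = F, p = T) or (r = F, u = T, p = T), and p | ((p & r) & u) holds there. Either way p | ((p & r) & u) holds.

(←) Assume the antecedent. If r is true, the antecedent forces (r = T, u = F, p = T) or (r = T, u = T, p = T), and p | ((p & ~r) & u) holds there. If r is false, the antecedent forces (r = F, u = F, p = T) or (r = F, u = T, p = T), and p | ((p & ~r) & u) holds there. Either way p | ((p & ~r) & u) holds.

Equivalent; both directions hold.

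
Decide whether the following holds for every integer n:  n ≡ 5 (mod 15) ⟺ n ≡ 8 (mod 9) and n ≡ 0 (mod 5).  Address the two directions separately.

Not equivalent: only (⇐) holds.

(⇐) If n ≡ 8 (mod 9) and n ≡ 0 (mod 5), then by the Chinese remainder theorem n ≡ 35 (mod 45). Since 35 ≡ 5 (mod 15) and 15 ∣ 45, we get n ≡ 5 (mod 15).

(⇒) This fails: n = 20 gives 20 ≡ 5 (mod 15) but 20 ≡ 2 (mod 9), so the conjunction on the right does not hold.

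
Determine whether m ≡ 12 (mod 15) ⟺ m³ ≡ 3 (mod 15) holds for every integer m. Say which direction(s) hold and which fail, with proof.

Equivalent; both directions hold.

[⇐] Suppose m³ ≡ 3 (mod 15). The only residue r in {0, …, 14} with r³ ≡ 3 (mod 15) is r = 12, so m ≡ 12 (mod 15).

[⇒] Suppose m ≡ 12 (mod 15). Write m = 15j + 12. Then (15j + 12)³ = 3375j³ + 8100j² + 6480j + 1728 = 15(225j³ + 540j² + 432j + 115) + 3, so m³ ≡ 3 (mod 15).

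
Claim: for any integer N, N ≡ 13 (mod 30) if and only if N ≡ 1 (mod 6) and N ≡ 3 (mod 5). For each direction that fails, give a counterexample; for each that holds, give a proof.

Both directions hold; the statement is true.

Forward direction. Suppose N ≡ 13 (mod 30); write N = 30j + 13. Since 6 ∣ 30, reducing mod 6 gives N ≡ 13 ≡ 1 (mod 6); since 5 ∣ 30, reducing mod 5 gives N ≡ 13 ≡ 3 (mod 5).

Converse. If N ≡ 1 (mod 6) and N ≡ 3 (mod 5), then by the Chinese remainder theorem N ≡ 13 (mod 30). This is exactly N ≡ 13 (mod 30).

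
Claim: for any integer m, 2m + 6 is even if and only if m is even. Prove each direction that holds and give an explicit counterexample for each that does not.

Only the converse holds.

Forward direction. This fails: take m = 7. Then 2m + 6 = 20, which is even, yet m = 7 is odd, not even.

Converse. Suppose m is even. Since 2 is even, 2m is even for every m, so 2m + 6 has the same parity as 6, which is even. Hence 2m + 6 is even.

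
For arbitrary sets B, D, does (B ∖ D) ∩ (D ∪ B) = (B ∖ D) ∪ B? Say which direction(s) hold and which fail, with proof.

(⟸) This inclusion fails. Take B = {1}, D = {1}; then 1 ∈ (B ∖ D) ∪ B but 1 ∉ (B ∖ D) ∩ (D ∪ B).

(⟹) Let x ∈ (B ∖ D) ∩ (D ∪ B). Then x ∈ B and x ∉ D, from which x ∈ (B ∖ D) ∪ B.

Only the forward inclusion holds.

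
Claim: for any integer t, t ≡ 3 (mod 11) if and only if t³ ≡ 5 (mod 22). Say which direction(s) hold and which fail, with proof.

(⇒) This fails: take t = 14. Then 14 ≡ 3 (mod 11), but 14³ = 2744 ≡ 16 (mod 22), not 5.

(⇐) Conversely, the residues r modulo 22 with r³ ≡ 5 (mod 22) are exactly {3}, and each is ≡ 3 (mod 11).

Only the converse holds.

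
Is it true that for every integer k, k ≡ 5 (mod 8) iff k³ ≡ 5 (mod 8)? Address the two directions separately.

Equivalent; both directions hold.

(→) Suppose k ≡ 5 (mod 8). Write k = 8j + 5. Then (8j + 5)³ = 512j³ + 960j² + 600j + 125 = 8(64j³ + 120j² + 75j + 15) + 5, so k³ ≡ 5 (mod 8).

(←) Conversely, suppose k³ ≡ 5 (mod 8). The only residue r in {0, …, 7} with r³ ≡ 5 (mod 8) is r = 5, so k ≡ 5 (mod 8).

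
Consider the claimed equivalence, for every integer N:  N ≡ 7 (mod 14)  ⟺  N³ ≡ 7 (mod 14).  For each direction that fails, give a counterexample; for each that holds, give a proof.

(→) Suppose N ≡ 7 (mod 14). Write N = 14j + 7. Then (14j + 7)³ = 2744j³ + 4116j² + 2058j + 343 = 14(196j³ + 294j² + 147j + 24) + 7, so N³ ≡ 7 (mod 14).

(←) Conversely, suppose N³ ≡ 7 (mod 14). The only residue r in {0, …, 13} with r³ ≡ 7 (mod 14) is r = 7, so N ≡ 7 (mod 14).

The biconditional holds.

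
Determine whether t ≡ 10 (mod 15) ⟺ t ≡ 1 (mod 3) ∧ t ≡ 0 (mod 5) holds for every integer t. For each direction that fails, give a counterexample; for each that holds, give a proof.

Forward direction. Suppose t ≡ 10 (mod 15); write t = 15j + 10. Since 3 ∣ 15, reducing mod 3 gives t ≡ 10 ≡ 1 (mod 3); since 5 ∣ 15, reducing mod 5 gives t ≡ 10 ≡ 0 (mod 5).

Converse. If t ≡ 1 (mod 3) and t ≡ 0 (mod 5), then by the Chinese remainder theorem t ≡ 10 (mod 15). This is exactly t ≡ 10 (mod 15).

The biconditional holds.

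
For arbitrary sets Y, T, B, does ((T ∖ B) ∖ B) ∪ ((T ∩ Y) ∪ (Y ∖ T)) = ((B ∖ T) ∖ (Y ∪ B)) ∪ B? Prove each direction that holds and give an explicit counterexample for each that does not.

(⊆) fails and (⊇) fails.

(⟹) This inclusion fails. Take Y = {1}, T = ∅, B = ∅; then 1 ∈ ((T ∖ B) ∖ B) ∪ ((T ∩ Y) ∪ (Y ∖ T)) but 1 ∉ ((B ∖ T) ∖ (Y ∪ B)) ∪ B.

(⟸) This inclusion fails. Take Y = ∅, T = ∅, B = {1}; then 1 ∈ ((B ∖ T) ∖ (Y ∪ B)) ∪ B but 1 ∉ ((T ∖ B) ∖ B) ∪ ((T ∩ Y) ∪ (Y ∖ T)).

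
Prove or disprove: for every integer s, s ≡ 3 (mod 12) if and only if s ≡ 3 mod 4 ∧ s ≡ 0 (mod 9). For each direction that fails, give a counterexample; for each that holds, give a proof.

(⇒) This fails: s = 3 gives 3 ≡ 3 (mod 12) but 3 ≡ 3 (mod 9), so the conjunction on the right does not hold.

(⇐) Conversely, if s ≡ 3 (mod 4) and s ≡ 0 (mod 9), then by the Chinese remainder theorem s ≡ 27 (mod 36). Since 27 ≡ 3 (mod 12) and 12 ∣ 36, we get s ≡ 3 (mod 12).

The forward direction fails; the converse holds.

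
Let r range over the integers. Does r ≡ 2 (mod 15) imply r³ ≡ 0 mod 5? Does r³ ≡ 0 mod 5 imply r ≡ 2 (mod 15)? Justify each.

(⇒) fails and (⇐) fails.

Forward direction. This fails: take r = 2. Then 2 ≡ 2 (mod 15), but 2³ = 8 ≡ 3 (mod 5), not 0.

Converse. This fails: take r = 0. Then 0³ = 0 ≡ 0 (mod 5), yet 0 ≡ 0 (mod 15), not 2.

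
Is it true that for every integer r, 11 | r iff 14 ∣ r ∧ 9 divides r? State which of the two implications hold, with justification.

(⇒) fails and (⇐) fails.

Forward direction. This fails: take r = 11. Certainly 11 ∣ 11, but 14 ∤ 11.

Converse. This fails: take r = 126. Both 14 ∣ 126 and 9 ∣ 126, yet 126 is not a multiple of 11 (since 126 = 11·11 + 5), so 11 ∤ 126.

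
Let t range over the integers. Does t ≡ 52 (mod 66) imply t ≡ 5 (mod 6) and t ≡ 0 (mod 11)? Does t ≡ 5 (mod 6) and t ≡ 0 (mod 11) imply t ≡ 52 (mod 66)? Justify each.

[⇒] This fails: t = 52 gives 52 ≡ 52 (mod 66) but 52 ≡ 4 (mod 6), so the conjunction on the right does not hold.

[⇐] This fails: t = 11 satisfies both congruences on the right (11 ≡ 5 mod 6 and 11 ≡ 0 mod 11) yet 11 ≡ 11 (mod 66), not 52.

Both directions fail.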